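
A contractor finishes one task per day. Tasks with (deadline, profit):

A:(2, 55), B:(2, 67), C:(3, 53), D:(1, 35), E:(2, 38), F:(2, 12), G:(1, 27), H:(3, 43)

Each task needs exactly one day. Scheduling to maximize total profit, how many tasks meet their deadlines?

3

Profit order: B=67 A=55 C=53 H=43 E=38 D=35 G=27 F=12
Assign: B→slot 2, A→slot 1, C→slot 3, H skipped, E skipped, D skipped, G skipped, F skipped.
Slots: [1:A] [2:B] [3:C]
3 of 8 scheduled.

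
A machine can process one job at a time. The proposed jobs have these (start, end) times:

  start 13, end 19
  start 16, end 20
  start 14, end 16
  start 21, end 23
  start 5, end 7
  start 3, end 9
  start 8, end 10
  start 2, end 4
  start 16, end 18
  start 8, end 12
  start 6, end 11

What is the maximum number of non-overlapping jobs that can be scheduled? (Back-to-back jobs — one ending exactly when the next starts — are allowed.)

Sort by end time and greedily take each interval whose start is ≥ the last chosen end.
By end time: (2,4), (5,7), (3,9), (8,10), (6,11), (8,12), (14,16), (16,18), (13,19), (16,20), (21,23).
Pick (2,4); next start ≥ 4 → (5,7); next start ≥ 7 → (8,10); next start ≥ 10 → (14,16); next start ≥ 16 → (16,18); next start ≥ 18 → (21,23).
Selected 6 jobs.

6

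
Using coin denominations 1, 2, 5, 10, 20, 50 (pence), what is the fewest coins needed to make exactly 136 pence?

Use the largest denomination that fits, subtract, and repeat.
136 = 2×50 + 1×20 + 1×10 + 1×5 + 1×1
Total coins = 2 + 1 + 1 + 1 + 1 = 6

6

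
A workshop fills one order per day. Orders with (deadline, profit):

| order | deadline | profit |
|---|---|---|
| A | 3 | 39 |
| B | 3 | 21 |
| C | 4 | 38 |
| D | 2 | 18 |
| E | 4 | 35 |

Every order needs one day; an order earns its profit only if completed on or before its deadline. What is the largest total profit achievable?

133

Take jobs in profit order; each goes to the latest open slot no later than its deadline.
By profit: A(d3,39), C(d4,38), E(d4,35), B(d3,21), D(d2,18)
A→slot 3; C→slot 4; E→slot 2; B→slot 1; D skipped.
Profit = 21 + 35 + 39 + 38 = 133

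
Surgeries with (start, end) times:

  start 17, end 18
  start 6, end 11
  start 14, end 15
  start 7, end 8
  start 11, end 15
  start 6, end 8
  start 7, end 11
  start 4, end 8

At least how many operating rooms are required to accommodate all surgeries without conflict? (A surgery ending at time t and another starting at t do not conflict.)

starts: [4, 6, 6, 7, 7, 11, 14, 17]
ends:   [8, 8, 8, 11, 11, 15, 15, 18]
s4→1 s6→2 s6→3 s7→4 s7→5  — peak 5.

5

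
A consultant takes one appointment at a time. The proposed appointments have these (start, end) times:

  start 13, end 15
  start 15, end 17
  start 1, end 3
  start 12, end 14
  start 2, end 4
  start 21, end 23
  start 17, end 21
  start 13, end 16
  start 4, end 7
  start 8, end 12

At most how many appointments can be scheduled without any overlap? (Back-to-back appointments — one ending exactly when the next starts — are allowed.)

7

Order by finish time; keep every interval that doesn't clash with the previous kept one.
By end time: (1,3), (2,4), (4,7), (8,12), (12,14), (13,15), (13,16), (15,17), (17,21), (21,23).
Pick (1,3); next start ≥ 3 → (4,7); next start ≥ 7 → (8,12); next start ≥ 12 → (12,14); next start ≥ 14 → (15,17); next start ≥ 17 → (17,21); next start ≥ 21 → (21,23).
Selected 7 appointments.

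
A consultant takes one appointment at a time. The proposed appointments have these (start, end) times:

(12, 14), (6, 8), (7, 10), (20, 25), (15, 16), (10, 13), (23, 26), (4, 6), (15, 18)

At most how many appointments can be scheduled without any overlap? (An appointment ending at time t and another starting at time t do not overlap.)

5

Greedy by earliest finish: after sorting by end time, pick each interval compatible with the last pick.
By end time: (4,6), (6,8), (7,10), (10,13), (12,14), (15,16), (15,18), (20,25), (23,26).
Pick (4,6); next start ≥ 6 → (6,8); next start ≥ 8 → (10,13); next start ≥ 13 → (15,16); next start ≥ 16 → (20,25).
Selected 5 appointments.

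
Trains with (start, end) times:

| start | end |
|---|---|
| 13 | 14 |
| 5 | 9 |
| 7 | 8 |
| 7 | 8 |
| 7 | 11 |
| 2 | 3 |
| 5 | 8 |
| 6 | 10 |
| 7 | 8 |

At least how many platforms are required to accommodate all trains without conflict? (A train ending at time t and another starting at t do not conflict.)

7

starts: [2, 5, 5, 6, 7, 7, 7, 7, 13]
ends:   [3, 8, 8, 8, 8, 9, 10, 11, 14]
s2→1 e3→0 s5→1 s5→2 s6→3 s7→4 s7→5 s7→6 s7→7  — peak 7.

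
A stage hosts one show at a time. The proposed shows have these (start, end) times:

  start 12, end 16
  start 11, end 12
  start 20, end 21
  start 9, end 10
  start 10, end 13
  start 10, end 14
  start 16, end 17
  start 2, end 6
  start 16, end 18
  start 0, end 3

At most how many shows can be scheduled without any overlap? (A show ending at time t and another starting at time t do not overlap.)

Sort by end time and greedily take each interval whose start is ≥ the last chosen end.
Sorted by end: (0,3)  (2,6)  (9,10)  (11,12)  (10,13)  (10,14)  (12,16)  (16,17)  (16,18)  (20,21)
take (0,3); take (9,10); take (11,12); skip (10,13); skip (10,14); take (12,16); take (16,17); take (20,21).
Selected 6 shows.

6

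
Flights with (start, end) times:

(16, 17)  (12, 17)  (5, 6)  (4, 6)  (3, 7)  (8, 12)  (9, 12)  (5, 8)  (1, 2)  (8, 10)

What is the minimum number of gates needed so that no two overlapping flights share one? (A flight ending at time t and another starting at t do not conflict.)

starts: [1, 3, 4, 5, 5, 8, 8, 9, 12, 16]
ends:   [2, 6, 6, 7, 8, 10, 12, 12, 17, 17]
s1→1 e2→0 s3→1 s4→2 s5→3 s5→4  — peak 4.

4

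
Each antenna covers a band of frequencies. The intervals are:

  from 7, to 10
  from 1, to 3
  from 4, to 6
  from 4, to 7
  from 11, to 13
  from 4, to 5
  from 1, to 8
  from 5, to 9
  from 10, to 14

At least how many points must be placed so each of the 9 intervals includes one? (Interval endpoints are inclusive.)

4

Sort by right endpoint; whenever an interval is uncovered, place a point at its right end.
Sorted: [1,3] [4,5] [4,6] [4,7] [1,8] [5,9] [7,10] [11,13] [10,14]
{[1,3]} hit by 3; {[4,5],[4,6],[4,7],[1,8],[5,9]} hit by 5; {[7,10]} hit by 10; {[11,13],[10,14]} hit by 13.
Points: 3, 5, 10, 13 (4 total).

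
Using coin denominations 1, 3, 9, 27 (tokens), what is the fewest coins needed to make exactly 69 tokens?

5

69 = 2×27 + 1×9 + 2×3
Total coins = 2 + 1 + 2 = 5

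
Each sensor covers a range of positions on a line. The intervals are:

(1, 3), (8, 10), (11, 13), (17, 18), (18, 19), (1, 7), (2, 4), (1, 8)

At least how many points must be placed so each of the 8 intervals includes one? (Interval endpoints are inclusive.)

4

Sort by right endpoint; whenever an interval is uncovered, place a point at its right end.
Sorted: [1,3] [2,4] [1,7] [1,8] [8,10] [11,13] [17,18] [18,19]
{[1,3],[2,4],[1,7],[1,8]} hit by 3; {[8,10]} hit by 10; {[11,13]} hit by 13; {[17,18],[18,19]} hit by 18.
Points: 3, 10, 13, 18 (4 total).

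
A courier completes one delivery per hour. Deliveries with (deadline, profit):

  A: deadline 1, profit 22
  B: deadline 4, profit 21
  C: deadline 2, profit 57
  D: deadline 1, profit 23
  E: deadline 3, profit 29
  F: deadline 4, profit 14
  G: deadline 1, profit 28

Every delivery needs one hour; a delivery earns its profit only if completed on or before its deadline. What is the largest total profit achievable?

135

Sort by profit descending; place each in the latest free slot ≤ its deadline.
By profit: C(d2,57), E(d3,29), G(d1,28), D(d1,23), A(d1,22), B(d4,21), F(d4,14)
C→slot 2; E→slot 3; G→slot 1; D skipped; A skipped; B→slot 4; F skipped.
Profit = 28 + 57 + 29 + 21 = 135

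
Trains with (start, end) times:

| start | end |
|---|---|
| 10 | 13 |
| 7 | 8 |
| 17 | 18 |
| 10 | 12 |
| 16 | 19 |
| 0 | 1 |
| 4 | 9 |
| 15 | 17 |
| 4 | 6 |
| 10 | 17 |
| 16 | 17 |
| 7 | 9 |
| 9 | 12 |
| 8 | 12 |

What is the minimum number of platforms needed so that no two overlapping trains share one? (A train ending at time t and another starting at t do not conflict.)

Events (time:±→running): 0:+→1 1:-→0 4:+→1 4:+→2 6:-→1 7:+→2 7:+→3 8:-→2 8:+→3 9:-→2 9:-→1 9:+→2 10:+→3 10:+→4 10:+→5 … peak 5.

5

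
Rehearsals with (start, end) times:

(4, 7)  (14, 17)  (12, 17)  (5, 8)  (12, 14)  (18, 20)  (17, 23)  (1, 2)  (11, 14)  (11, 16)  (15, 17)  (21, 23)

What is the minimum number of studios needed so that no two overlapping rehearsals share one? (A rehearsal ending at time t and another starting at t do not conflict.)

4

Events (time:±→running): 1:+→1 2:-→0 4:+→1 5:+→2 7:-→1 8:-→0 11:+→1 11:+→2 12:+→3 12:+→4 … peak 4.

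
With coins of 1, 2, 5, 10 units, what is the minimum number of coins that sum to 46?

6

Use the largest denomination that fits, subtract, and repeat.
46 − 4×10→6 − 1×5→1 − 1×1→0
Total coins = 4 + 1 + 1 = 6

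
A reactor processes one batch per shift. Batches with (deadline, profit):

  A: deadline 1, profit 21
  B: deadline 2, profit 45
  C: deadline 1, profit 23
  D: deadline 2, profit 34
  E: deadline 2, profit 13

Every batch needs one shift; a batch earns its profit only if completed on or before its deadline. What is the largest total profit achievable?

79

Take jobs in profit order; each goes to the latest open slot no later than its deadline.
Profit order: B=45 D=34 C=23 A=21 E=13
Assign: B→slot 2, D→slot 1, C skipped, A skipped, E skipped.
Slots: [1:D] [2:B]
Profit = 34 + 45 = 79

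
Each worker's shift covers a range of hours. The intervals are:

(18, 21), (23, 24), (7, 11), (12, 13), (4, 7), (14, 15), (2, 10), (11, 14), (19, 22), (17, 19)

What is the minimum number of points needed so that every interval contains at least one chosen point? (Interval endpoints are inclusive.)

By right end: [4,7]  [2,10]  [7,11]  [12,13]  [11,14]  [14,15]  [17,19]  [18,21]  [19,22]  [23,24]
[4,7] uncovered → point at 7; [12,13] uncovered → point at 13; [14,15] uncovered → point at 15; [17,19] uncovered → point at 19; [23,24] uncovered → point at 24.
Points: 7, 13, 15, 19, 24 (5 total).

5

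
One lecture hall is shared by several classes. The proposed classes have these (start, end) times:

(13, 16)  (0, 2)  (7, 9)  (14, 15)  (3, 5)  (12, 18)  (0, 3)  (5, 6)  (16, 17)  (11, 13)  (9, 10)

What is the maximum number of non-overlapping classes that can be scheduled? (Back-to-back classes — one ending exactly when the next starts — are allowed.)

Order by finish time; keep every interval that doesn't clash with the previous kept one.
Sorted by end: (0,2)  (0,3)  (3,5)  (5,6)  (7,9)  (9,10)  (11,13)  (14,15)  (13,16)  (16,17)  (12,18)
take (0,2); skip (0,3); take (3,5); take (5,6); take (7,9); take (9,10); take (11,13); take (14,15); skip (13,16); take (16,17); skip (12,18).
Selected 8 classes.

8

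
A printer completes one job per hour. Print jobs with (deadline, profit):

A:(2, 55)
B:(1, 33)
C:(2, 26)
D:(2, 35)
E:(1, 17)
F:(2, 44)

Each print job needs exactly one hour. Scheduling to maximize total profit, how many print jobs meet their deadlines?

2

Take jobs in profit order; each goes to the latest open slot no later than its deadline.
By profit: A(d2,55), F(d2,44), D(d2,35), B(d1,33), C(d2,26), E(d1,17)
A→slot 2; F→slot 1; D skipped; B skipped; C skipped; E skipped.
2 of 6 scheduled.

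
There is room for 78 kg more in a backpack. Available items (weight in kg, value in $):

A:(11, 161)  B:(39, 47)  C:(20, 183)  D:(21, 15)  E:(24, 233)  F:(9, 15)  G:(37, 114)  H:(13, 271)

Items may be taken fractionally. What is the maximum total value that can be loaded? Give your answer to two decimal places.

878.81

Sort by value per unit weight and fill in that order.
Ratios (sorted): H 20.85, A 14.64, E 9.71, C 9.15, G 3.08, F 1.67, B 1.21, D 0.71
take H (13 @ 271); take A (11 @ 161); take E (24 @ 233); take C (20 @ 183); take 10/37 of G → 30.81. Capacity used 78/78.
Total value = 878.81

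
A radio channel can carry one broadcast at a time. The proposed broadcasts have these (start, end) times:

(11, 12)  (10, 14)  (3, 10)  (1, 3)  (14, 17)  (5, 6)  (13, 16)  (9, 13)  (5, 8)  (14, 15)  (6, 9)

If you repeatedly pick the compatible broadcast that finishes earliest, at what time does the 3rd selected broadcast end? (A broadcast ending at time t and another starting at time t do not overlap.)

By end time: (1,3), (5,6), (5,8), (6,9), (3,10), (11,12), (9,13), (10,14), (14,15), (13,16), (14,17).
Pick (1,3); next start ≥ 3 → (5,6); next start ≥ 6 → (6,9); next start ≥ 9 → (11,12); next start ≥ 12 → (14,15).
Selected: (1,3) (5,6) (6,9) (11,12) (14,15)

9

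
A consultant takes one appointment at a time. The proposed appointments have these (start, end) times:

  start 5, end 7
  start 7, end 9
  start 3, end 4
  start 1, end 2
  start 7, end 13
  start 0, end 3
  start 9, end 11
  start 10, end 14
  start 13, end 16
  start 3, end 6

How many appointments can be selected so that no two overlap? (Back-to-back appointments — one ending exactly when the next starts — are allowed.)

6

Order by finish time; keep every interval that doesn't clash with the previous kept one.
By end time: (1,2), (0,3), (3,4), (3,6), (5,7), (7,9), (9,11), (7,13), (10,14), (13,16).
Pick (1,2); next start ≥ 2 → (3,4); next start ≥ 4 → (5,7); next start ≥ 7 → (7,9); next start ≥ 9 → (9,11); next start ≥ 11 → (13,16).
Selected 6 appointments.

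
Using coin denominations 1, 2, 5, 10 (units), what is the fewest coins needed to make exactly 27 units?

Use the largest denomination that fits, subtract, and repeat.
27 = 2×10 + 1×5 + 1×2
Total coins = 2 + 1 + 1 = 4

4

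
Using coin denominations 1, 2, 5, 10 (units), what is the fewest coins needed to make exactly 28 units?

Use the largest denomination that fits, subtract, and repeat.
28 = 2×10 + 1×5 + 1×2 + 1×1
Total coins = 2 + 1 + 1 + 1 = 5

5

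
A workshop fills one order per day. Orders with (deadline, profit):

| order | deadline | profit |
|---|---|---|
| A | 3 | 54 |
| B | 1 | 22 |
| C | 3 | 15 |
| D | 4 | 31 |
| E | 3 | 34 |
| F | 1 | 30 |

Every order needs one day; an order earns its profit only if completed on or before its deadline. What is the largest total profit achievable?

Sort by profit descending; place each in the latest free slot ≤ its deadline.
Profit order: A=54 E=34 D=31 F=30 B=22 C=15
Assign: A→slot 3, E→slot 2, D→slot 4, F→slot 1, B skipped, C skipped.
Slots: [1:F] [2:E] [3:A] [4:D]
Profit = 30 + 34 + 54 + 31 = 149

149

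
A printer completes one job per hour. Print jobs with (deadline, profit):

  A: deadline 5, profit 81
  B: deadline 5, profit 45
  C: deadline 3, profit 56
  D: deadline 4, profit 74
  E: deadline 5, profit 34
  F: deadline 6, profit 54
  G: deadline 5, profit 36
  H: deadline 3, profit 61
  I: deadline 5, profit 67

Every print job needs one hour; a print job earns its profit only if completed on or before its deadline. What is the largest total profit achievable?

Take jobs in profit order; each goes to the latest open slot no later than its deadline.
Profit order: A=81 D=74 I=67 H=61 C=56 F=54 B=45 G=36 E=34
Assign: A→slot 5, D→slot 4, I→slot 3, H→slot 2, C→slot 1, F→slot 6, B skipped, G skipped, E skipped.
Slots: [1:C] [2:H] [3:I] [4:D] [5:A] [6:F]
Profit = 56 + 61 + 67 + 74 + 81 + 54 = 393

393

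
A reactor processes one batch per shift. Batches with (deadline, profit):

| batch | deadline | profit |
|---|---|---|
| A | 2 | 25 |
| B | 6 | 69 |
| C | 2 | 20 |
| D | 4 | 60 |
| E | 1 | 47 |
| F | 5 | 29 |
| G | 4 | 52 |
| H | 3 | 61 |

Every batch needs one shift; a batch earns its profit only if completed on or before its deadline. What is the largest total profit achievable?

Sort by profit descending; place each in the latest free slot ≤ its deadline.
By profit: B(d6,69), H(d3,61), D(d4,60), G(d4,52), E(d1,47), F(d5,29), A(d2,25), C(d2,20)
B→slot 6; H→slot 3; D→slot 4; G→slot 2; E→slot 1; F→slot 5; A skipped; C skipped.
Profit = 47 + 52 + 61 + 60 + 29 + 69 = 318

318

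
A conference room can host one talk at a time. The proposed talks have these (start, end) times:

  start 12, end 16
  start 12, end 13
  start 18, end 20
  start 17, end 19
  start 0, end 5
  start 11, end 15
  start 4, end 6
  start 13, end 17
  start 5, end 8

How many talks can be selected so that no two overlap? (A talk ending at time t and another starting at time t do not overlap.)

5

Sort by end time and greedily take each interval whose start is ≥ the last chosen end.
By end time: (0,5), (4,6), (5,8), (12,13), (11,15), (12,16), (13,17), (17,19), (18,20).
Pick (0,5); next start ≥ 5 → (5,8); next start ≥ 8 → (12,13); next start ≥ 13 → (13,17); next start ≥ 17 → (17,19).
Selected 5 talks.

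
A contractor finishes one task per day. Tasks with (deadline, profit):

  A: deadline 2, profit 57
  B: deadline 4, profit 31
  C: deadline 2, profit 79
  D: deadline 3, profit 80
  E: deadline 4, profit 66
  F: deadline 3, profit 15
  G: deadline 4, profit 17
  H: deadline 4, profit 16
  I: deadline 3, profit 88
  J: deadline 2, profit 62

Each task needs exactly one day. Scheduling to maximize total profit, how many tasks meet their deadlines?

4

Sort by profit descending; place each in the latest free slot ≤ its deadline.
By profit: I(d3,88), D(d3,80), C(d2,79), E(d4,66), J(d2,62), A(d2,57), B(d4,31), G(d4,17), H(d4,16), F(d3,15)
I→slot 3; D→slot 2; C→slot 1; E→slot 4; J skipped; A skipped; B skipped; G skipped; H skipped; F skipped.
4 of 10 scheduled.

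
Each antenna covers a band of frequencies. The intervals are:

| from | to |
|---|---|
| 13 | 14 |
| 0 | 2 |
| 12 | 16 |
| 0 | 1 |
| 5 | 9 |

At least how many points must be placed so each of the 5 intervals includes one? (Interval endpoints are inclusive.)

3

Sort by right endpoint; whenever an interval is uncovered, place a point at its right end.
By right end: [0,1]  [0,2]  [5,9]  [13,14]  [12,16]
[0,1] uncovered → point at 1; [5,9] uncovered → point at 9; [13,14] uncovered → point at 14.
Points: 1, 9, 14 (3 total).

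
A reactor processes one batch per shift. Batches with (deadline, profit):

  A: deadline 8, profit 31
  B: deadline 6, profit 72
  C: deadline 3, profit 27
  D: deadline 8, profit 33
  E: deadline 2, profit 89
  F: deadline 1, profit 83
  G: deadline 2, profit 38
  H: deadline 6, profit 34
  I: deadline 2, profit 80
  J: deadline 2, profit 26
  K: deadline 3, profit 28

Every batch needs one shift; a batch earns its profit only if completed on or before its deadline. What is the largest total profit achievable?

Sort by profit descending; place each in the latest free slot ≤ its deadline.
Profit order: E=89 F=83 I=80 B=72 G=38 H=34 D=33 A=31 K=28 C=27 J=26
Assign: E→slot 2, F→slot 1, I skipped, B→slot 6, G skipped, H→slot 5, D→slot 8, A→slot 7, K→slot 3, C skipped, J skipped.
Slots: [1:F] [2:E] [3:K] [5:H] [6:B] [7:A] [8:D]
Profit = 83 + 89 + 28 + 34 + 72 + 31 + 33 = 370

370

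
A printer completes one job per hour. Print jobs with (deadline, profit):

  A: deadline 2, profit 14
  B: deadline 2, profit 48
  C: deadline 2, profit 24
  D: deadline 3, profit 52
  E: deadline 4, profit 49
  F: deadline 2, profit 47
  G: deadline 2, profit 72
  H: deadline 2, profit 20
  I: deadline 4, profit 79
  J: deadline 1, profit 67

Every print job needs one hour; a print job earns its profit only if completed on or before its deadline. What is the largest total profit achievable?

By profit: I(d4,79), G(d2,72), J(d1,67), D(d3,52), E(d4,49), B(d2,48), F(d2,47), C(d2,24), H(d2,20), A(d2,14)
I→slot 4; G→slot 2; J→slot 1; D→slot 3; E skipped; B skipped; F skipped; C skipped; H skipped; A skipped.
Profit = 67 + 72 + 52 + 79 = 270

270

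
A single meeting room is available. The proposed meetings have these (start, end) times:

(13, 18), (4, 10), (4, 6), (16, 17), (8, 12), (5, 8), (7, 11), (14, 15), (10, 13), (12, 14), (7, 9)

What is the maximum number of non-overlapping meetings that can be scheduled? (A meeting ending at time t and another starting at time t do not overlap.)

Greedy by earliest finish: after sorting by end time, pick each interval compatible with the last pick.
Sorted by end: (4,6)  (5,8)  (7,9)  (4,10)  (7,11)  (8,12)  (10,13)  (12,14)  (14,15)  (16,17)  (13,18)
take (4,6); skip (5,8); take (7,9); take (10,13); take (14,15); take (16,17); skip (13,18).
Selected 5 meetings.

5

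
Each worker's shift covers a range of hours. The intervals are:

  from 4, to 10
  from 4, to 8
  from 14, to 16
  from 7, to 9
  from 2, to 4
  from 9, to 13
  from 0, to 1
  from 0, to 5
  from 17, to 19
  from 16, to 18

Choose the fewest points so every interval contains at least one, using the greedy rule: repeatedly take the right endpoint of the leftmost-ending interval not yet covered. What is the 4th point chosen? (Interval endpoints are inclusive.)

16

Sort by right endpoint; whenever an interval is uncovered, place a point at its right end.
Sorted: [0,1] [2,4] [0,5] [4,8] [7,9] [4,10] [9,13] [14,16] [16,18] [17,19]
{[0,1]} hit by 1; {[2,4],[0,5],[4,8]} hit by 4; {[7,9],[4,10],[9,13]} hit by 9; {[14,16],[16,18]} hit by 16; {[17,19]} hit by 19.
Points: 1, 4, 9, 16, 19 (5 total).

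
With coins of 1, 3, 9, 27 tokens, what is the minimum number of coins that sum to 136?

Greedy: take as many of the largest coin as possible, then repeat with the remainder.
136 = 5×27 + 1×1
Total coins = 5 + 1 = 6

6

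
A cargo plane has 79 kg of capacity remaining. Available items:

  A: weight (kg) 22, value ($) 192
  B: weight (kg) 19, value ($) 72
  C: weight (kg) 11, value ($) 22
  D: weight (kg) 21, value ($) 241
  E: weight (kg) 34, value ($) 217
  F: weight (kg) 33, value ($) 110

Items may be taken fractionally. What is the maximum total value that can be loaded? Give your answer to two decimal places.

657.58

Greedy by value/weight ratio, highest first.
Order: D (241/21=11.48) > A (192/22=8.73) > E (217/34=6.38) > B (72/19=3.79) > F (110/33=3.33) > C (22/11=2.00)
Fill: take D (21 @ 241) → take A (22 @ 192) → take E (34 @ 217) → take 2/19 of B → 7.58; 79/79 used.
Total value = 657.58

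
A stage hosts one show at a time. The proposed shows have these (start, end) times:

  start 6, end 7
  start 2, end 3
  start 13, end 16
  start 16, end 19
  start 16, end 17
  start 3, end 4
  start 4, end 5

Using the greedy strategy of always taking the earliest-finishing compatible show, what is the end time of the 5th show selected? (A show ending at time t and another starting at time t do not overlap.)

Greedy by earliest finish: after sorting by end time, pick each interval compatible with the last pick.
By end time: (2,3), (3,4), (4,5), (6,7), (13,16), (16,17), (16,19).
Pick (2,3); next start ≥ 3 → (3,4); next start ≥ 4 → (4,5); next start ≥ 5 → (6,7); next start ≥ 7 → (13,16); next start ≥ 16 → (16,17).
Selected: (2,3) (3,4) (4,5) (6,7) (13,16) (16,17)

16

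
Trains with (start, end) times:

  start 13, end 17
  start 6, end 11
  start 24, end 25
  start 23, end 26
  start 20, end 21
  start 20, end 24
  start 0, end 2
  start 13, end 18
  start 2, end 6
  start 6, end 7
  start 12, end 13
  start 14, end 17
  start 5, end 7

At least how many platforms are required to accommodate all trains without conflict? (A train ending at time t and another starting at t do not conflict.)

The answer is the maximum number of intervals overlapping at any instant.
starts: [0, 2, 5, 6, 6, 12, 13, 13, 14, 20, 20, 23, 24]
ends:   [2, 6, 7, 7, 11, 13, 17, 17, 18, 21, 24, 25, 26]
s0→1 e2→0 s2→1 s5→2 e6→1 s6→2 s6→3  — peak 3.

3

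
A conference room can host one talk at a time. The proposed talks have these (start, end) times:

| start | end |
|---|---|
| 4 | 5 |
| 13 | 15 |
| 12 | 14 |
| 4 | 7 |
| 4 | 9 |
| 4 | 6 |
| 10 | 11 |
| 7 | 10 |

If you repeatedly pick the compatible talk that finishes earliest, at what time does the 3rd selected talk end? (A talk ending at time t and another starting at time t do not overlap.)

Greedy by earliest finish: after sorting by end time, pick each interval compatible with the last pick.
By end time: (4,5), (4,6), (4,7), (4,9), (7,10), (10,11), (12,14), (13,15).
Pick (4,5); next start ≥ 5 → (7,10); next start ≥ 10 → (10,11); next start ≥ 11 → (12,14).
Selected: (4,5) (7,10) (10,11) (12,14)

11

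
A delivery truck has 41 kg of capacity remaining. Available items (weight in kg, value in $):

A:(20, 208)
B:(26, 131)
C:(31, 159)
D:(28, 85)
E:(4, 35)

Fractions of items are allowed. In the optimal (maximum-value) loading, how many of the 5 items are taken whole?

2

Sort by value per unit weight and fill in that order.
Order: A (208/20=10.40) > E (35/4=8.75) > C (159/31=5.13) > B (131/26=5.04) > D (85/28=3.04)
Fill: take A (20 @ 208) → take E (4 @ 35) → take 17/31 of C → 87.19; 41/41 used.
2 item(s) taken whole; one partial (take 17/31 of C).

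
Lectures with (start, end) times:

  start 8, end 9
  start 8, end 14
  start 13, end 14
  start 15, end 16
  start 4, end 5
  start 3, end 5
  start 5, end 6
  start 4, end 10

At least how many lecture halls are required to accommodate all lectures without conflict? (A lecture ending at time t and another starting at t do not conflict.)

Events (time:±→running): 3:+→1 4:+→2 4:+→3 … peak 3.

3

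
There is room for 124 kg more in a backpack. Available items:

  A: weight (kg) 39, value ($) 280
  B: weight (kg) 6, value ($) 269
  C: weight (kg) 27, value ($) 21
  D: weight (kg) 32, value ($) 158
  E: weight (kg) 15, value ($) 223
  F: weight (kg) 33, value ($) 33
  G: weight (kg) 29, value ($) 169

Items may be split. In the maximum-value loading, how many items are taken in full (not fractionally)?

5

Sort by value per unit weight and fill in that order.
Ratios (sorted): B 44.83, E 14.87, A 7.18, G 5.83, D 4.94, F 1.00, C 0.78
take B (6 @ 269); take E (15 @ 223); take A (39 @ 280); take G (29 @ 169); take D (32 @ 158); take 3/33 of F → 3.00. Capacity used 124/124.
5 item(s) taken whole; one partial (take 3/33 of F).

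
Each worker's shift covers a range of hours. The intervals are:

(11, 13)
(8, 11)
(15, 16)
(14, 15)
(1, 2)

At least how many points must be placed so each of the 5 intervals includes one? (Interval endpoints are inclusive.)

Process intervals by earliest right end; each time one isn't hit yet, stab at its right endpoint.
Sorted: [1,2] [8,11] [11,13] [14,15] [15,16]
{[1,2]} hit by 2; {[8,11],[11,13]} hit by 11; {[14,15],[15,16]} hit by 15.
Points: 2, 11, 15 (3 total).

3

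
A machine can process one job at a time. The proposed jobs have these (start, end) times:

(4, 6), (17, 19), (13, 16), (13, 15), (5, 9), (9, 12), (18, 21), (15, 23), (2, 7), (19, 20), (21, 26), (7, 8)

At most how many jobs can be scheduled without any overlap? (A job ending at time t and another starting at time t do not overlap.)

7

Sort by end time and greedily take each interval whose start is ≥ the last chosen end.
By end time: (4,6), (2,7), (7,8), (5,9), (9,12), (13,15), (13,16), (17,19), (19,20), (18,21), (15,23), (21,26).
Pick (4,6); next start ≥ 6 → (7,8); next start ≥ 8 → (9,12); next start ≥ 12 → (13,15); next start ≥ 15 → (17,19); next start ≥ 19 → (19,20); next start ≥ 20 → (21,26).
Selected 7 jobs.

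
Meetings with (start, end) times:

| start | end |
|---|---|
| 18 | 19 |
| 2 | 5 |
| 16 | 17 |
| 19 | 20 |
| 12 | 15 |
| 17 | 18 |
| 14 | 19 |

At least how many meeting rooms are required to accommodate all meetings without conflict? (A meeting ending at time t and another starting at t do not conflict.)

2

Events (time:±→running): 2:+→1 5:-→0 12:+→1 14:+→2 … peak 2.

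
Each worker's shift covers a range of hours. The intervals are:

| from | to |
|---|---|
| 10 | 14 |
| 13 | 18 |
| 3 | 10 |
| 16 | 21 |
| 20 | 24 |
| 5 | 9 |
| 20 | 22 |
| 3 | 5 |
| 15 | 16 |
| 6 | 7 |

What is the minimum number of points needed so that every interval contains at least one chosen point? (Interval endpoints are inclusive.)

By right end: [3,5]  [6,7]  [5,9]  [3,10]  [10,14]  [15,16]  [13,18]  [16,21]  [20,22]  [20,24]
[3,5] uncovered → point at 5; [6,7] uncovered → point at 7; [10,14] uncovered → point at 14; [15,16] uncovered → point at 16; [20,22] uncovered → point at 22.
Points: 5, 7, 14, 16, 22 (5 total).

5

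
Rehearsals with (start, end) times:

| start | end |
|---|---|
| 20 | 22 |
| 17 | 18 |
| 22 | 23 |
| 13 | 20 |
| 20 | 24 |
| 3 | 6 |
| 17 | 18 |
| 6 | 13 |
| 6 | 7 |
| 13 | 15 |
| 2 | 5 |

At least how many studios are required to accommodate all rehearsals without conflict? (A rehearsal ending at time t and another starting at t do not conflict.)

Count concurrent intervals with a sweep; the peak is the room count.
starts: [2, 3, 6, 6, 13, 13, 17, 17, 20, 20, 22]
ends:   [5, 6, 7, 13, 15, 18, 18, 20, 22, 23, 24]
s2→1 s3→2 e5→1 e6→0 s6→1 s6→2 e7→1 e13→0 s13→1 s13→2 e15→1 s17→2 s17→3  — peak 3.

3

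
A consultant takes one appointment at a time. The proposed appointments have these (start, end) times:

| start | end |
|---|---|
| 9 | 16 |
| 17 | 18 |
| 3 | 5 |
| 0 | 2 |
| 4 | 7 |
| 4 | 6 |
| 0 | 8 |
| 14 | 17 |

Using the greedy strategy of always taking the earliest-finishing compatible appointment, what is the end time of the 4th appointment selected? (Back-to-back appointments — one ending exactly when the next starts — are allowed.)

By end time: (0,2), (3,5), (4,6), (4,7), (0,8), (9,16), (14,17), (17,18).
Pick (0,2); next start ≥ 2 → (3,5); next start ≥ 5 → (9,16); next start ≥ 16 → (17,18).
Selected: (0,2) (3,5) (9,16) (17,18)

18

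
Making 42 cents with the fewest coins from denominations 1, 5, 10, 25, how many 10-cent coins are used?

1

42 = 1×25 + 1×10 + 1×5 + 2×1
Count of 10: 1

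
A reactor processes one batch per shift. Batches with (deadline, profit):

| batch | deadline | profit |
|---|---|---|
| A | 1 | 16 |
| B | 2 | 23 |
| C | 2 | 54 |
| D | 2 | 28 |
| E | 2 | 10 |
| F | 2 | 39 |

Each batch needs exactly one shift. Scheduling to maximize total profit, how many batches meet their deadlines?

2

Take jobs in profit order; each goes to the latest open slot no later than its deadline.
Profit order: C=54 F=39 D=28 B=23 A=16 E=10
Assign: C→slot 2, F→slot 1, D skipped, B skipped, A skipped, E skipped.
Slots: [1:F] [2:C]
2 of 6 scheduled.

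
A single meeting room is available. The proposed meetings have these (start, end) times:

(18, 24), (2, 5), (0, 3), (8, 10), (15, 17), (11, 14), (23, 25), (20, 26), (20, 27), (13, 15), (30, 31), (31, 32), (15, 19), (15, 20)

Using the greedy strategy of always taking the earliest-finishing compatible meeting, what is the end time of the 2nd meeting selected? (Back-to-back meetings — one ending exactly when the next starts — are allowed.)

Order by finish time; keep every interval that doesn't clash with the previous kept one.
Sorted by end: (0,3)  (2,5)  (8,10)  (11,14)  (13,15)  (15,17)  (15,19)  (15,20)  (18,24)  (23,25)  (20,26)  (20,27)  (30,31)  (31,32)
take (0,3); skip (2,5); take (8,10); take (11,14); take (15,17); take (18,24); skip (20,27); take (30,31); take (31,32).
Selected: (0,3) (8,10) (11,14) (15,17) (18,24) (30,31) (31,32)

10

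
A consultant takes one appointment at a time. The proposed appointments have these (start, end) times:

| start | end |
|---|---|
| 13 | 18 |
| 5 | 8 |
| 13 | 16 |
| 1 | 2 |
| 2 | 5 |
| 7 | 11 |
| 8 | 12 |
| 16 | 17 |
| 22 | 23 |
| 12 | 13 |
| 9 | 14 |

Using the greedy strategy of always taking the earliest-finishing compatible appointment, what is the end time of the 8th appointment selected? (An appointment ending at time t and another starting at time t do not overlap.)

Order by finish time; keep every interval that doesn't clash with the previous kept one.
Sorted by end: (1,2)  (2,5)  (5,8)  (7,11)  (8,12)  (12,13)  (9,14)  (13,16)  (16,17)  (13,18)  (22,23)
take (1,2); take (2,5); take (5,8); skip (7,11); take (8,12); take (12,13); take (13,16); take (16,17); skip (13,18); take (22,23).
Selected: (1,2) (2,5) (5,8) (8,12) (12,13) (13,16) (16,17) (22,23)

23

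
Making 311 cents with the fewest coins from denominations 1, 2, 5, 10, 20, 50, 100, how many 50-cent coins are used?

0

311 = 3×100 + 1×10 + 1×1
Count of 50: 0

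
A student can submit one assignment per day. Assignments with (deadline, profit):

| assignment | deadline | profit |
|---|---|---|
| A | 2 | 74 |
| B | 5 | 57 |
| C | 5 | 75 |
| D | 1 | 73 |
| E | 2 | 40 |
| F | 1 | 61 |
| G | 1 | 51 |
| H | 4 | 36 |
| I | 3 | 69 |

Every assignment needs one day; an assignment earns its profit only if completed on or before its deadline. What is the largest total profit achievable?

348

Sort by profit descending; place each in the latest free slot ≤ its deadline.
Profit order: C=75 A=74 D=73 I=69 F=61 B=57 G=51 E=40 H=36
Assign: C→slot 5, A→slot 2, D→slot 1, I→slot 3, F skipped, B→slot 4, G skipped, E skipped, H skipped.
Slots: [1:D] [2:A] [3:I] [4:B] [5:C]
Profit = 73 + 74 + 69 + 57 + 75 = 348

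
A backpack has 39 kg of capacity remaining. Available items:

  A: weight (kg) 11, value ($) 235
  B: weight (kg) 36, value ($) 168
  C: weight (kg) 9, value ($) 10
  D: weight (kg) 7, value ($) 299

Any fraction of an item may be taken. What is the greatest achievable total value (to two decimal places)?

Greedy by value/weight ratio, highest first.
Ratios (sorted): D 42.71, A 21.36, B 4.67, C 1.11
take D (7 @ 299); take A (11 @ 235); take 21/36 of B → 98.00. Capacity used 39/39.
Total value = 632.00

632.00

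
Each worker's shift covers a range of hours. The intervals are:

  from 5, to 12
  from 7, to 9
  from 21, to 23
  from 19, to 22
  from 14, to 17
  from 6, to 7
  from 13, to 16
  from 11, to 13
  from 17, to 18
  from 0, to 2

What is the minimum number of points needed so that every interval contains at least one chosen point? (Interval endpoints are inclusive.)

Sort by right endpoint; whenever an interval is uncovered, place a point at its right end.
By right end: [0,2]  [6,7]  [7,9]  [5,12]  [11,13]  [13,16]  [14,17]  [17,18]  [19,22]  [21,23]
[0,2] uncovered → point at 2; [6,7] uncovered → point at 7; [11,13] uncovered → point at 13; [14,17] uncovered → point at 17; [19,22] uncovered → point at 22.
Points: 2, 7, 13, 17, 22 (5 total).

5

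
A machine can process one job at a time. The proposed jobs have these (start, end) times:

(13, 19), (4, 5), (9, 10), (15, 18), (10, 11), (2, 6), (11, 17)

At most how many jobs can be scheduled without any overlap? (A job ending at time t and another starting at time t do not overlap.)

4

Greedy by earliest finish: after sorting by end time, pick each interval compatible with the last pick.
Sorted by end: (4,5)  (2,6)  (9,10)  (10,11)  (11,17)  (15,18)  (13,19)
take (4,5); take (9,10); take (10,11); take (11,17); skip (15,18); skip (13,19).
Selected 4 jobs.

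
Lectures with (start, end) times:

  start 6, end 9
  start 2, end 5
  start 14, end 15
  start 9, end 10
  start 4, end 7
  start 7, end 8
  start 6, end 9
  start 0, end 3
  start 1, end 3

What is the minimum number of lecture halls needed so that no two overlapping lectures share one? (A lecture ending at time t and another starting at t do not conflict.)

3

Events (time:±→running): 0:+→1 1:+→2 2:+→3 … peak 3.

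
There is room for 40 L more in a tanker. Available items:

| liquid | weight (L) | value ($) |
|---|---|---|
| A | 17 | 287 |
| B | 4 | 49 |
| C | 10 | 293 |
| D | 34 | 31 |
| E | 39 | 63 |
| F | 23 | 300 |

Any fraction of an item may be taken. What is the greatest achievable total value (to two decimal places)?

749.57

Ratios (sorted): C 29.30, A 16.88, F 13.04, B 12.25, E 1.62, D 0.91
take C (10 @ 293); take A (17 @ 287); take 13/23 of F → 169.57. Capacity used 40/40.
Total value = 749.57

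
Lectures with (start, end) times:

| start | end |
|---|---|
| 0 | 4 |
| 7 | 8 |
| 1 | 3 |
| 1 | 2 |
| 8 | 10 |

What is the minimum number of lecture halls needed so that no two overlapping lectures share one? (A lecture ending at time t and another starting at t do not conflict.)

Count concurrent intervals with a sweep; the peak is the room count.
starts: [0, 1, 1, 7, 8]
ends:   [2, 3, 4, 8, 10]
s0→1 s1→2 s1→3  — peak 3.

3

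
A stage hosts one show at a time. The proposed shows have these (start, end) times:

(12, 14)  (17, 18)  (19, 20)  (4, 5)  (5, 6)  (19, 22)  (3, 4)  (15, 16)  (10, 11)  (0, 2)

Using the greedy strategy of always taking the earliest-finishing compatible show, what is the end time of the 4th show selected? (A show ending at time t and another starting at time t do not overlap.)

6

Sorted by end: (0,2)  (3,4)  (4,5)  (5,6)  (10,11)  (12,14)  (15,16)  (17,18)  (19,20)  (19,22)
take (0,2); take (3,4); take (4,5); take (5,6); take (10,11); take (12,14); take (15,16); take (17,18); take (19,20).
Selected: (0,2) (3,4) (4,5) (5,6) (10,11) (12,14) (15,16) (17,18) (19,20)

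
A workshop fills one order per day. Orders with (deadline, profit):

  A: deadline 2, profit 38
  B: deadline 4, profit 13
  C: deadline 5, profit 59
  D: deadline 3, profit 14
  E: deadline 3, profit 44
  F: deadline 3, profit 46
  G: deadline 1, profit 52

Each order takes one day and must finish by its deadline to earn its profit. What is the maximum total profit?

214

Sort by profit descending; place each in the latest free slot ≤ its deadline.
Profit order: C=59 G=52 F=46 E=44 A=38 D=14 B=13
Assign: C→slot 5, G→slot 1, F→slot 3, E→slot 2, A skipped, D skipped, B→slot 4.
Slots: [1:G] [2:E] [3:F] [4:B] [5:C]
Profit = 52 + 44 + 46 + 13 + 59 = 214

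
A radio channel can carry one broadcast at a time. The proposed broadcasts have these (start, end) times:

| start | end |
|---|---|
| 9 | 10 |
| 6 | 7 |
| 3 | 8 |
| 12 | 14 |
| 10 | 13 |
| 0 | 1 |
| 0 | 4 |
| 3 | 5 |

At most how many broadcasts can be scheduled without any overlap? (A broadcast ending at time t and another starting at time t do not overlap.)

Sort by end time and greedily take each interval whose start is ≥ the last chosen end.
Sorted by end: (0,1)  (0,4)  (3,5)  (6,7)  (3,8)  (9,10)  (10,13)  (12,14)
take (0,1); take (3,5); take (6,7); take (9,10); take (10,13).
Selected 5 broadcasts.

5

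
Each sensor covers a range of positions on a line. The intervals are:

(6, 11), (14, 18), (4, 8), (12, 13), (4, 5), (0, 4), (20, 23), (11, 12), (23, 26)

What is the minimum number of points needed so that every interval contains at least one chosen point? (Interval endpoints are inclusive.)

5

By right end: [0,4]  [4,5]  [4,8]  [6,11]  [11,12]  [12,13]  [14,18]  [20,23]  [23,26]
[0,4] uncovered → point at 4; [6,11] uncovered → point at 11; [12,13] uncovered → point at 13; [14,18] uncovered → point at 18; [20,23] uncovered → point at 23.
Points: 4, 11, 13, 18, 23 (5 total).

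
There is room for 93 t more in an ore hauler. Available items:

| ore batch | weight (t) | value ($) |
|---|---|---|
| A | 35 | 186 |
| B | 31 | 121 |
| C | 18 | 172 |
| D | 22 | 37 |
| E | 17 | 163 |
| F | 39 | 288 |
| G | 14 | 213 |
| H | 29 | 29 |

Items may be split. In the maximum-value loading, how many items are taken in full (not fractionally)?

Greedy by value/weight ratio, highest first.
Order: G (213/14=15.21) > E (163/17=9.59) > C (172/18=9.56) > F (288/39=7.38) > A (186/35=5.31) > B (121/31=3.90) > D (37/22=1.68) > H (29/29=1.00)
Fill: take G (14 @ 213) → take E (17 @ 163) → take C (18 @ 172) → take F (39 @ 288) → take 5/35 of A → 26.57; 93/93 used.
4 item(s) taken whole; one partial (take 5/35 of A).

4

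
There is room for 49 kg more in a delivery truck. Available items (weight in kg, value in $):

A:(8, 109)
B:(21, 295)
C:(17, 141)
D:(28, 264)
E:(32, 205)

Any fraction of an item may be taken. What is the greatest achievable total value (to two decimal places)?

592.57

Ratios (sorted): B 14.05, A 13.62, D 9.43, C 8.29, E 6.41
take B (21 @ 295); take A (8 @ 109); take 20/28 of D → 188.57. Capacity used 49/49.
Total value = 592.57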